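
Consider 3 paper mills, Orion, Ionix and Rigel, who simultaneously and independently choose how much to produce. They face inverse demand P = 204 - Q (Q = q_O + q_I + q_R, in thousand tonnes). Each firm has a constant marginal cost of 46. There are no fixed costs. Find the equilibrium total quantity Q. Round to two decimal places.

118.50

Each firm earns π_i = (204 - Q)q_i - 46q_i.
Setting ∂π_i/∂q_i = 0 with rivals' quantities fixed: 158 - 2q_i - Σ_{j≠i} q_j = 0.
By symmetry each firm produces the same amount; substituting Σ_{j≠i} q_j = 2q_i yields q_i = 158/4 = 79/2.
Total output Q = 79/2 + 79/2 + 79/2 = 237/2.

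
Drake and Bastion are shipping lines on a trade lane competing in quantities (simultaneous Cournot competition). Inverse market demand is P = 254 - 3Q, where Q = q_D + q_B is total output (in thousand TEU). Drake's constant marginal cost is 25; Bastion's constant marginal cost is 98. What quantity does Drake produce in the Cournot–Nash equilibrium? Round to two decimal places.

Drake's profit: π_D = (254 - 3Q)q_D - (25q_D). Setting ∂π_D/∂q_D = 0: 229 - 6q_D - 3(q_B) = 0.
Bastion's first-order condition: 156 - 6q_B - 3(q_D) = 0.
So q_D = (229 - 3q_B)/6 and q_B = (156 - 3q_D)/6.
Solving the pair: q_D = 302/9, q_B = 83/9.

33.56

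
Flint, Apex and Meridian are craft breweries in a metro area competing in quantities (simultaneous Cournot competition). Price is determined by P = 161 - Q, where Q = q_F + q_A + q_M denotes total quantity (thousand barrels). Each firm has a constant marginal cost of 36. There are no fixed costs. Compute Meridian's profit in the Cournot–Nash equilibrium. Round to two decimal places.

A representative firm's profit is π_i = q_i(161 - Q) - 36q_i.
Setting ∂π_i/∂q_i = 0 with rivals' quantities fixed: 125 - 2q_i - Σ_{j≠i} q_j = 0.
With identical firms every q_j equals q_i, so Σ_{j≠i} q_j = 2q_i and 125 = 4q_i, giving q_i = 125/4.
Price P = 161 - 375/4 = 269/4.
Meridian's profit: (269/4 - 36)·(125/4) = 976.5625.

976.56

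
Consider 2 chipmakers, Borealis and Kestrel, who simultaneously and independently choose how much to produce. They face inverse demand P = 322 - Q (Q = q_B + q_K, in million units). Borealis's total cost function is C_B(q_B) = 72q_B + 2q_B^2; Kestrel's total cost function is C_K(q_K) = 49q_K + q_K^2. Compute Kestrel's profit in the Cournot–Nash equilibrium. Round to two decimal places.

7283.72

Borealis's profit: π_B = (322 - Q)q_B - (72q_B + 2q_B²). Setting ∂π_B/∂q_B = 0: 250 - 6q_B - (q_K) = 0.
Kestrel's first-order condition: 273 - 4q_K - (q_B) = 0.
Best responses: q_B = (250 - q_K)/6, q_K = (273 - q_B)/4.
Solving the pair: q_B = 727/23, q_K = 1388/23.
Price P = 322 - 91.9565 = 230.0435.
Kestrel's profit: 230.0435·(1388/23) - 49·(1388/23) - (1388/23)² = 7283.7202.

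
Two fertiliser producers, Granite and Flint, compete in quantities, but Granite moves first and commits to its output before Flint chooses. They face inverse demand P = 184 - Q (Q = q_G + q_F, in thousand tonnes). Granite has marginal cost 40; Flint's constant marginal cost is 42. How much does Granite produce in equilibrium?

The follower Flint best-responds to any q_G: π_F = (184 - Q)q_F - 42q_F.
∂π_F/∂q_F = 142 - q_G - 2q_F = 0 gives the reaction function q_F = (142 - q_G)/2.
Granite substitutes q_F(q_G) into its own profit: π_G = q_G(184 - q_G - (142 - q_G)/2) - 40q_G = (113 - (1/2)q_G)q_G - 40q_G.
The leader's first-order condition 73 - q_G = 0 yields q_G = 73.
Then q_F = (142 - 73)/2 = 69/2.

73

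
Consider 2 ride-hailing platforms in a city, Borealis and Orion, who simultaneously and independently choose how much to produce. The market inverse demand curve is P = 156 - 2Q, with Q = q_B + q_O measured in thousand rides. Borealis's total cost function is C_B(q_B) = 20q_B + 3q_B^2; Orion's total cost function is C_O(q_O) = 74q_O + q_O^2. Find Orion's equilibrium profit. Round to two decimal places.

287.28

Borealis's profit: π_B = (156 - 2Q)q_B - (20q_B + 3q_B²). Setting ∂π_B/∂q_B = 0: 136 - 10q_B - 2(q_O) = 0.
Orion's first-order condition: 82 - 6q_O - 2(q_B) = 0.
Rearranging gives the reaction functions q_B = (136 - 2q_O)/10 and q_O = (82 - 2q_B)/6.
Substituting one into the other gives q_B = 163/14 and q_O = 137/14.
Price P = 156 - 2·(150/7) = 792/7.
Orion's profit: (792/7)·(137/14) - 74·(137/14) - (137/14)² = 287.2806.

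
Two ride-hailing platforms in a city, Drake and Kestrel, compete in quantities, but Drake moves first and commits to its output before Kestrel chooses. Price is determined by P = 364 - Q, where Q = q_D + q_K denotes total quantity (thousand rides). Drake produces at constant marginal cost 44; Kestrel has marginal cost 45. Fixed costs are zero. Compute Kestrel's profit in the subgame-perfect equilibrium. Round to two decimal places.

Solve by backward induction. Given q_D, the follower Kestrel maximises π_K = (364 - q_D - q_K)q_K - 45q_K.
∂π_K/∂q_K = 319 - q_D - 2q_K = 0 gives the reaction function q_K = (319 - q_D)/2.
The leader anticipates this reaction. Substituting into P = 364 - Q gives P = 409/2 - (1/2)q_D, so π_D = (409/2 - (1/2)q_D)q_D - 44q_D.
Maximising: ∂π_D/∂q_D = 321/2 - q_D = 0, giving q_D = 321/2.
Then q_K = (319 - 321/2)/2 = 317/4.
Price P = 364 - 959/4 = 497/4.
Kestrel's profit: (497/4 - 45)·(317/4) = 6280.5625.

6280.56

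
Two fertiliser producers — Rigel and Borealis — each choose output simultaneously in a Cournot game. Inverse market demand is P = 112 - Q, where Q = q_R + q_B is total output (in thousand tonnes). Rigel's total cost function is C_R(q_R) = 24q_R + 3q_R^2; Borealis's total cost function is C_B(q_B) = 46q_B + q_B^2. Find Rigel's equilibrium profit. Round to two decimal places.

340.46

Rigel's profit: π_R = (112 - Q)q_R - (24q_R + 3q_R²). Setting ∂π_R/∂q_R = 0: 88 - 8q_R - (q_B) = 0.
Borealis's profit: π_B = (112 - Q)q_B - (46q_B + q_B²). Setting ∂π_B/∂q_B = 0: 66 - 4q_B - (q_R) = 0.
Best responses: q_R = (88 - q_B)/8, q_B = (66 - q_R)/4.
Solving the pair: q_R = 286/31, q_B = 440/31.
Price P = 112 - 726/31 = 88.5806.
Rigel's profit: 88.5806·(286/31) - 24·(286/31) - 3(286/31)² = 340.4620.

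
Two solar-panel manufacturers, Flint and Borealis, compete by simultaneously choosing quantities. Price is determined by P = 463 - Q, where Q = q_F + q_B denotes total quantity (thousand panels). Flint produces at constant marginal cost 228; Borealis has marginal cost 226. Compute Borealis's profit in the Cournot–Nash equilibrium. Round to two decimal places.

Flint's profit: π_F = (463 - Q)q_F - (228q_F). Setting ∂π_F/∂q_F = 0: 235 - 2q_F - (q_B) = 0.
Borealis's first-order condition: 237 - 2q_B - (q_F) = 0.
So q_F = (235 - q_B)/2 and q_B = (237 - q_F)/2.
Substituting one into the other gives q_F = 233/3 and q_B = 239/3.
Price P = 463 - 472/3 = 917/3.
Borealis's profit: (917/3 - 226)·(239/3) = 6346.7778.

6346.78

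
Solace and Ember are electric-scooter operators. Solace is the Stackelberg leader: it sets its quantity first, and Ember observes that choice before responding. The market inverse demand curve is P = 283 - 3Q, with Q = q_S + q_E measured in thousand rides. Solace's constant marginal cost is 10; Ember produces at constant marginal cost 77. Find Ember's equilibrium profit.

The follower Ember best-responds to any q_S: π_E = (283 - 3Q)q_E - 77q_E.
Setting the follower's marginal profit to zero, 206 - 3q_S - 6q_E = 0, i.e. q_E = (206 - 3q_S)/6.
The leader anticipates this reaction. Substituting into P = 283 - 3Q gives P = 180 - (3/2)q_S, so π_S = (180 - (3/2)q_S)q_S - 10q_S.
Leader FOC: 170 - 3q_S = 0, so q_S = 170/3.
Then q_E = (206 - 3·(170/3))/6 = 6.
Price P = 283 - 3·(188/3) = 95.
Ember's profit: (95 - 77)·6 = 108.

108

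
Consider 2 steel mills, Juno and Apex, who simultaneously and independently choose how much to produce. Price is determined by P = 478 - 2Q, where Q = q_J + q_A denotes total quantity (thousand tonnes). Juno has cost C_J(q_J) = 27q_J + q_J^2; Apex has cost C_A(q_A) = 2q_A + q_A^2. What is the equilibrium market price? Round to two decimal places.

246.25

Juno's profit: π_J = (478 - 2Q)q_J - (27q_J + q_J²). Setting ∂π_J/∂q_J = 0: 451 - 6q_J - 2(q_A) = 0.
Apex's first-order condition: 476 - 6q_A - 2(q_J) = 0.
Rearranging gives the reaction functions q_J = (451 - 2q_A)/6 and q_A = (476 - 2q_J)/6.
Solving the pair: q_J = 877/16, q_A = 977/16.
Total output Q = 927/8, so price P = 478 - 2·(927/8) = 985/4.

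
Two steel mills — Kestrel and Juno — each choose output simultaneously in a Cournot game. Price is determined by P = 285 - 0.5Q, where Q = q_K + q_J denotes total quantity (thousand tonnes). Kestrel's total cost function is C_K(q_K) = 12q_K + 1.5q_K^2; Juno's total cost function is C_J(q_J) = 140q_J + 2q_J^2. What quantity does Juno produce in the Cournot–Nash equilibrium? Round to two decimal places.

Kestrel's profit: π_K = (285 - 0.5Q)q_K - (12q_K + (3/2)q_K²). Setting ∂π_K/∂q_K = 0: 273 - 4q_K - (1/2)(q_J) = 0.
Juno's profit: π_J = (285 - 0.5Q)q_J - (140q_J + 2q_J²). Setting ∂π_J/∂q_J = 0: 145 - 5q_J - (1/2)(q_K) = 0.
Rearranging gives the reaction functions q_K = (273 - (1/2)q_J)/4 and q_J = (145 - (1/2)q_K)/5.
Substituting one into the other gives q_K = 65.4430 and q_J = 1774/79.

22.46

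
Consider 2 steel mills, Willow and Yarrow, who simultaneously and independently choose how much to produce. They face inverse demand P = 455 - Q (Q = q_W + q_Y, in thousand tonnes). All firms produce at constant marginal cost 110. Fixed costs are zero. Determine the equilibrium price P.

A representative firm's profit is π_i = q_i(455 - Q) - 110q_i.
First-order condition (treating rivals' output as given): 345 - 2q_i - q_j = 0.
By symmetry each firm produces the same amount; substituting q_j = q_i yields q_i = 345/3 = 115.
Total output Q = 230, so price P = 455 - 230 = 225.

225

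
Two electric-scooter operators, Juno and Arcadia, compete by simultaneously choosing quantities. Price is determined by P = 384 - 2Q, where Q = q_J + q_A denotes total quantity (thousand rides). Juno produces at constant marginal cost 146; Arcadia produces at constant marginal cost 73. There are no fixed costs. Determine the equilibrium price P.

Juno's profit: π_J = (384 - 2Q)q_J - (146q_J). Setting ∂π_J/∂q_J = 0: 238 - 4q_J - 2(q_A) = 0.
Arcadia's profit: π_A = (384 - 2Q)q_A - (73q_A). Setting ∂π_A/∂q_A = 0: 311 - 4q_A - 2(q_J) = 0.
So q_J = (238 - 2q_A)/4 and q_A = (311 - 2q_J)/4.
Solving the pair: q_J = 55/2, q_A = 64.
Total output Q = 183/2, so price P = 384 - 2·(183/2) = 201.

201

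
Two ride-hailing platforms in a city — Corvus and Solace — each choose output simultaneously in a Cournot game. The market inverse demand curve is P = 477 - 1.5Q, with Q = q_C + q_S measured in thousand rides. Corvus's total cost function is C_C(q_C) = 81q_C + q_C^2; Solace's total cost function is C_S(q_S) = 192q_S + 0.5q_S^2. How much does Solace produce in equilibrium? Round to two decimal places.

Corvus's profit: π_C = (477 - 1.5Q)q_C - (81q_C + q_C²). Setting ∂π_C/∂q_C = 0: 396 - 5q_C - (3/2)(q_S) = 0.
Solace's profit: π_S = (477 - 1.5Q)q_S - (192q_S + (1/2)q_S²). Setting ∂π_S/∂q_S = 0: 285 - 4q_S - (3/2)(q_C) = 0.
Best responses: q_C = (396 - (3/2)q_S)/5, q_S = (285 - (3/2)q_C)/4.
Substituting one into the other gives q_C = 65.1549 and q_S = 46.8169.

46.82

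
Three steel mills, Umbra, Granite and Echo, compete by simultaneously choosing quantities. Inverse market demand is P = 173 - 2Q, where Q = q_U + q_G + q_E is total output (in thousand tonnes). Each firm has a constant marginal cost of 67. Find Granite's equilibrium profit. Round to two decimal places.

A representative firm's profit is π_i = q_i(173 - 2Q) - 67q_i.
Setting ∂π_i/∂q_i = 0 with rivals' quantities fixed: 106 - 4q_i - 2·Σ_{j≠i} q_j = 0.
With identical firms every q_j equals q_i, so Σ_{j≠i} q_j = 2q_i and 106 = 8q_i, giving q_i = 53/4.
Price P = 173 - 2·(159/4) = 187/2.
Granite's profit: (187/2 - 67)·(53/4) = 351.1250.

351.13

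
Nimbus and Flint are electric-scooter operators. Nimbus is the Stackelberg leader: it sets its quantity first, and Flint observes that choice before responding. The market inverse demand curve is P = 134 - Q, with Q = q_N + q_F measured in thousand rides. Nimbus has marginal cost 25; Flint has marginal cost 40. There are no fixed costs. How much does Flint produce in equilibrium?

Solve by backward induction. Given q_N, the follower Flint maximises π_F = (134 - q_N - q_F)q_F - 40q_F.
Setting the follower's marginal profit to zero, 94 - q_N - 2q_F = 0, i.e. q_F = (94 - q_N)/2.
Nimbus substitutes q_F(q_N) into its own profit: π_N = q_N(134 - q_N - (94 - q_N)/2) - 25q_N = (87 - (1/2)q_N)q_N - 25q_N.
Maximising: ∂π_N/∂q_N = 62 - q_N = 0, giving q_N = 62.
Then q_F = (94 - 62)/2 = 16.

16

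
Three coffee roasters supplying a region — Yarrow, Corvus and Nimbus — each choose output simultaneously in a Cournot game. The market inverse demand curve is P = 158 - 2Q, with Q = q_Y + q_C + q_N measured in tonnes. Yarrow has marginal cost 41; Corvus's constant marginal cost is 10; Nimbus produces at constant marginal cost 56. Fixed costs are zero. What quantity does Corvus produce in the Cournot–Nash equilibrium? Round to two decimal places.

28.13

Yarrow's profit: π_Y = (158 - 2Q)q_Y - (41q_Y). Setting ∂π_Y/∂q_Y = 0: 117 - 4q_Y - 2(q_C + q_N) = 0.
Corvus's profit: π_C = (158 - 2Q)q_C - (10q_C). Setting ∂π_C/∂q_C = 0: 148 - 4q_C - 2(q_Y + q_N) = 0.
Nimbus's first-order condition: 102 - 4q_N - 2(q_Y + q_C) = 0.
Summing all 3 equations gives 367 − 8Q = 0, hence Q = 367/8.
Back-substituting: q_Y = (117 − 367/4)/2 = 101/8, q_C = (148 − 367/4)/2 = 225/8, q_N = (102 − 367/4)/2 = 41/8.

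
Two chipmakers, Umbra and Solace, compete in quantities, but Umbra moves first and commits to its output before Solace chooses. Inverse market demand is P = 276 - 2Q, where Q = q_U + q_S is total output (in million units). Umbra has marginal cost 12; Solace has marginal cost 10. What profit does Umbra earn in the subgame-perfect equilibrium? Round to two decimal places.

4290.25

The follower Solace best-responds to any q_U: π_S = (276 - 2Q)q_S - 10q_S.
∂π_S/∂q_S = 266 - 2q_U - 4q_S = 0 gives the reaction function q_S = (266 - 2q_U)/4.
Umbra substitutes q_S(q_U) into its own profit: π_U = q_U(276 - 2q_U - (266 - 2q_U)/2) - 12q_U = (143 - q_U)q_U - 12q_U.
The leader's first-order condition 131 - 2q_U = 0 yields q_U = 131/2.
Then q_S = (266 - 2·(131/2))/4 = 135/4.
Price P = 276 - 2·(397/4) = 155/2.
Umbra's profit: (155/2 - 12)·(131/2) = 4290.2500.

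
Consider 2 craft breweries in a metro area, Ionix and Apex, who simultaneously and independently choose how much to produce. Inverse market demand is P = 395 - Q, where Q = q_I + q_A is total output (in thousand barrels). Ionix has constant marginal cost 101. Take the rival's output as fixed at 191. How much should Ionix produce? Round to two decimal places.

51.50

With the rival's output fixed at 191, Ionix's profit is π_I = (395 - 191 - q_I)q_I - (101q_I) = (204 - q_I)q_I - (101q_I).
∂π_I/∂q_I = 103 - 2q_I = 0, so q_I = 103/2.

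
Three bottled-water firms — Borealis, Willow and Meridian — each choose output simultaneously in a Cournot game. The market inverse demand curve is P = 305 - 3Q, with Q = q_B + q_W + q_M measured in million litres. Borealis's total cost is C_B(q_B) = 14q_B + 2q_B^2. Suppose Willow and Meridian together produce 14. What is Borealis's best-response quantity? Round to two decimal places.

24.90

With rivals' combined output fixed at 14, Borealis's profit is π_B = (305 - 3·14 - 3q_B)q_B - (14q_B + 2q_B²) = (263 - 3q_B)q_B - (14q_B + 2q_B²).
∂π_B/∂q_B = 249 - 10q_B = 0, so q_B = 249/10.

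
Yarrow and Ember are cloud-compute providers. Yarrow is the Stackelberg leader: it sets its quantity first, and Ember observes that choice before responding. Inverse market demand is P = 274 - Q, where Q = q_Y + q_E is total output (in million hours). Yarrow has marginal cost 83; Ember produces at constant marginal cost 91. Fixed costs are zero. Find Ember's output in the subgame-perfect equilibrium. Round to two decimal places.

41.75

The follower Ember best-responds to any q_Y: π_E = (274 - Q)q_E - 91q_E.
Setting the follower's marginal profit to zero, 183 - q_Y - 2q_E = 0, i.e. q_E = (183 - q_Y)/2.
Yarrow substitutes q_E(q_Y) into its own profit: π_Y = q_Y(274 - q_Y - (183 - q_Y)/2) - 83q_Y = (365/2 - (1/2)q_Y)q_Y - 83q_Y.
Leader FOC: 199/2 - q_Y = 0, so q_Y = 199/2.
Then q_E = (183 - 199/2)/2 = 167/4.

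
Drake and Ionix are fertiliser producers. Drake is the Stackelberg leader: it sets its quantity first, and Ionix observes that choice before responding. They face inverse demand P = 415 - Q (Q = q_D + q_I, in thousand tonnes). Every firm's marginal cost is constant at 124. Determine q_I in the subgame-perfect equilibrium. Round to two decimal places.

Solve by backward induction. Given q_D, the follower Ionix maximises π_I = (415 - q_D - q_I)q_I - 124q_I.
Setting the follower's marginal profit to zero, 291 - q_D - 2q_I = 0, i.e. q_I = (291 - q_D)/2.
Drake substitutes q_I(q_D) into its own profit: π_D = q_D(415 - q_D - (291 - q_D)/2) - 124q_D = (539/2 - (1/2)q_D)q_D - 124q_D.
Leader FOC: 291/2 - q_D = 0, so q_D = 291/2.
Then q_I = (291 - 291/2)/2 = 291/4.

72.75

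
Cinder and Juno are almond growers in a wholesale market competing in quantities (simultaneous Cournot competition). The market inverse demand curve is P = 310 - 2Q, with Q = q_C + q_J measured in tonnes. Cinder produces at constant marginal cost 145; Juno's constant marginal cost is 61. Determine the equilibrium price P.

172

Cinder's profit: π_C = (310 - 2Q)q_C - (145q_C). Setting ∂π_C/∂q_C = 0: 165 - 4q_C - 2(q_J) = 0.
Juno's profit: π_J = (310 - 2Q)q_J - (61q_J). Setting ∂π_J/∂q_J = 0: 249 - 4q_J - 2(q_C) = 0.
So q_C = (165 - 2q_J)/4 and q_J = (249 - 2q_C)/4.
Substituting one into the other gives q_C = 27/2 and q_J = 111/2.
Total output Q = 69, so price P = 310 - 2·69 = 172.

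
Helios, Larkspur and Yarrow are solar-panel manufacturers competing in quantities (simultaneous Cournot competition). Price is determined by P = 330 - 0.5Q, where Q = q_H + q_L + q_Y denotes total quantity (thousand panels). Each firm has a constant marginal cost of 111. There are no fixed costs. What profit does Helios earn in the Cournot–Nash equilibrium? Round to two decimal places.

A representative firm's profit is π_i = q_i(330 - 0.5Q) - 111q_i.
Setting ∂π_i/∂q_i = 0 with rivals' quantities fixed: 219 - q_i - (1/2)·Σ_{j≠i} q_j = 0.
By symmetry each firm produces the same amount; substituting Σ_{j≠i} q_j = 2q_i yields q_i = 219/2.
Price P = 330 - (1/2)·(657/2) = 663/4.
Helios's profit: (663/4 - 111)·(219/2) = 5995.1250.

5995.13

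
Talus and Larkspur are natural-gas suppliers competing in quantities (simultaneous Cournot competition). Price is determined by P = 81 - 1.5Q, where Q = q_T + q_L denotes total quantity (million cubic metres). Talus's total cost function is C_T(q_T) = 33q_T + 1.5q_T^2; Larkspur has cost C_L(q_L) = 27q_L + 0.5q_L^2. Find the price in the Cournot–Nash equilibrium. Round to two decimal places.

Talus's profit: π_T = (81 - 1.5Q)q_T - (33q_T + (3/2)q_T²). Setting ∂π_T/∂q_T = 0: 48 - 6q_T - (3/2)(q_L) = 0.
Larkspur's profit: π_L = (81 - 1.5Q)q_L - (27q_L + (1/2)q_L²). Setting ∂π_L/∂q_L = 0: 54 - 4q_L - (3/2)(q_T) = 0.
Rearranging gives the reaction functions q_T = (48 - (3/2)q_L)/6 and q_L = (54 - (3/2)q_T)/4.
Solving the pair: q_T = 148/29, q_L = 336/29.
Total output Q = 484/29, so price P = 81 - (3/2)·(484/29) = 1623/29.

55.97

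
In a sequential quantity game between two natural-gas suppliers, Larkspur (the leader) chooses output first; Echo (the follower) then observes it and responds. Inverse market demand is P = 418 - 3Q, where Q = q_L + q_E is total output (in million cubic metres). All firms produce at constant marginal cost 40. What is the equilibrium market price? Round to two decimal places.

Solve by backward induction. Given q_L, the follower Echo maximises π_E = (418 - 3q_L - 3q_E)q_E - 40q_E.
∂π_E/∂q_E = 378 - 3q_L - 6q_E = 0 gives the reaction function q_E = (378 - 3q_L)/6.
Larkspur substitutes q_E(q_L) into its own profit: π_L = q_L(418 - 3q_L - (378 - 3q_L)/2) - 40q_L = (229 - (3/2)q_L)q_L - 40q_L.
Maximising: ∂π_L/∂q_L = 189 - 3q_L = 0, giving q_L = 63.
Then q_E = (378 - 3·63)/6 = 63/2.
Total output Q = 189/2, so price P = 418 - 3·(189/2) = 269/2.

134.50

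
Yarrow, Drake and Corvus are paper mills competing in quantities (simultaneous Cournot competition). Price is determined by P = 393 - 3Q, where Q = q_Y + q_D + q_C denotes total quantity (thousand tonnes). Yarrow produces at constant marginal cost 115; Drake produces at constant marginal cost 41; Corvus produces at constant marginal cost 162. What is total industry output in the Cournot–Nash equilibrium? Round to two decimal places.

Yarrow's profit: π_Y = (393 - 3Q)q_Y - (115q_Y). Setting ∂π_Y/∂q_Y = 0: 278 - 6q_Y - 3(q_D + q_C) = 0.
Drake's profit: π_D = (393 - 3Q)q_D - (41q_D). Setting ∂π_D/∂q_D = 0: 352 - 6q_D - 3(q_Y + q_C) = 0.
Corvus's first-order condition: 231 - 6q_C - 3(q_Y + q_D) = 0.
Adding the 3 conditions: 861 − 6Q − 6Q = 0, i.e. Q = 287/4.
Back-substituting: q_Y = (278 − 861/4)/3 = 251/12, q_D = (352 − 861/4)/3 = 547/12, q_C = (231 − 861/4)/3 = 21/4.
Total output Q = 251/12 + 547/12 + 21/4 = 287/4.

71.75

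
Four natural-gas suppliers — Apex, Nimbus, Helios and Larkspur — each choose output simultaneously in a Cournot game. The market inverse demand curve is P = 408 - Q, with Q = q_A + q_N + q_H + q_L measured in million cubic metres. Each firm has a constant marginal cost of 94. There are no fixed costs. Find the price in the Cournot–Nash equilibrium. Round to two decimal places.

156.80

Each firm earns π_i = (408 - Q)q_i - 94q_i.
First-order condition (treating rivals' output as given): 314 - 2q_i - Σ_{j≠i} q_j = 0.
By symmetry each firm produces the same amount; substituting Σ_{j≠i} q_j = 3q_i yields q_i = 314/5.
Total output Q = 1256/5, so price P = 408 - 1256/5 = 784/5.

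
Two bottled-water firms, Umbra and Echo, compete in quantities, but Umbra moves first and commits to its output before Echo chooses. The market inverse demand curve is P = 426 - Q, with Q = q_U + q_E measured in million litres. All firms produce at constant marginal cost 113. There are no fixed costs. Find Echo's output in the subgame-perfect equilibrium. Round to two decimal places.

The follower Echo best-responds to any q_U: π_E = (426 - Q)q_E - 113q_E.
∂π_E/∂q_E = 313 - q_U - 2q_E = 0 gives the reaction function q_E = (313 - q_U)/2.
The leader anticipates this reaction. Substituting into P = 426 - Q gives P = 539/2 - (1/2)q_U, so π_U = (539/2 - (1/2)q_U)q_U - 113q_U.
Leader FOC: 313/2 - q_U = 0, so q_U = 313/2.
Then q_E = (313 - 313/2)/2 = 313/4.

78.25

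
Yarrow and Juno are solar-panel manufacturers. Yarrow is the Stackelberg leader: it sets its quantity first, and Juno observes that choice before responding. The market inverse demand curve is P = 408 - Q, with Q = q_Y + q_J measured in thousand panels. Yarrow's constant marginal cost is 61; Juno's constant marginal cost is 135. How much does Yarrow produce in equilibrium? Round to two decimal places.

210.50

The follower Juno best-responds to any q_Y: π_J = (408 - Q)q_J - 135q_J.
Follower FOC: 273 - q_Y - 2q_J = 0, so q_J(q_Y) = (273 - q_Y)/2.
Yarrow substitutes q_J(q_Y) into its own profit: π_Y = q_Y(408 - q_Y - (273 - q_Y)/2) - 61q_Y = (543/2 - (1/2)q_Y)q_Y - 61q_Y.
Leader FOC: 421/2 - q_Y = 0, so q_Y = 421/2.
Then q_J = (273 - 421/2)/2 = 125/4.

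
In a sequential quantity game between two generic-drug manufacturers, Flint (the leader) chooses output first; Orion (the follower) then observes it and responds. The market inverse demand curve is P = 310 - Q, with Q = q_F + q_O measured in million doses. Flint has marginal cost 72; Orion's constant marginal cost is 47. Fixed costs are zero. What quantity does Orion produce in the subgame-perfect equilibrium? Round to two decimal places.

78.25

Solve by backward induction. Given q_F, the follower Orion maximises π_O = (310 - q_F - q_O)q_O - 47q_O.
Setting the follower's marginal profit to zero, 263 - q_F - 2q_O = 0, i.e. q_O = (263 - q_F)/2.
Flint substitutes q_O(q_F) into its own profit: π_F = q_F(310 - q_F - (263 - q_F)/2) - 72q_F = (357/2 - (1/2)q_F)q_F - 72q_F.
Leader FOC: 213/2 - q_F = 0, so q_F = 213/2.
Then q_O = (263 - 213/2)/2 = 313/4.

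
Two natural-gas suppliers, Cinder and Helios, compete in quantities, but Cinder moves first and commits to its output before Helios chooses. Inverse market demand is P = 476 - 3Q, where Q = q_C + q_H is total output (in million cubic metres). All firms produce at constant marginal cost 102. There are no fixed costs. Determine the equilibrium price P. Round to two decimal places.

The follower Helios best-responds to any q_C: π_H = (476 - 3Q)q_H - 102q_H.
Setting the follower's marginal profit to zero, 374 - 3q_C - 6q_H = 0, i.e. q_H = (374 - 3q_C)/6.
Cinder substitutes q_H(q_C) into its own profit: π_C = q_C(476 - 3q_C - (374 - 3q_C)/2) - 102q_C = (289 - (3/2)q_C)q_C - 102q_C.
Maximising: ∂π_C/∂q_C = 187 - 3q_C = 0, giving q_C = 187/3.
Then q_H = (374 - 3·(187/3))/6 = 187/6.
Total output Q = 187/2, so price P = 476 - 3·(187/2) = 391/2.

195.50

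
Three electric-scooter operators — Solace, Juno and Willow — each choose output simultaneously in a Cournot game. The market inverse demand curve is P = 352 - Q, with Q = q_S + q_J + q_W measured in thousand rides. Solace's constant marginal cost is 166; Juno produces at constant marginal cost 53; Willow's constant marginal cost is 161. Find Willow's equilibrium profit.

Solace's profit: π_S = (352 - Q)q_S - (166q_S). Setting ∂π_S/∂q_S = 0: 186 - 2q_S - (q_J + q_W) = 0.
Juno's profit: π_J = (352 - Q)q_J - (53q_J). Setting ∂π_J/∂q_J = 0: 299 - 2q_J - (q_S + q_W) = 0.
Willow's profit: π_W = (352 - Q)q_W - (161q_W). Setting ∂π_W/∂q_W = 0: 191 - 2q_W - (q_S + q_J) = 0.
Adding the 3 conditions: 676 − 2Q − 2Q = 0, i.e. Q = 169.
Back-substituting: q_S = (186 − 169) = 17, q_J = (299 − 169) = 130, q_W = (191 − 169) = 22.
Price P = 352 - 169 = 183.
Willow's profit: (183 - 161)·22 = 484.

484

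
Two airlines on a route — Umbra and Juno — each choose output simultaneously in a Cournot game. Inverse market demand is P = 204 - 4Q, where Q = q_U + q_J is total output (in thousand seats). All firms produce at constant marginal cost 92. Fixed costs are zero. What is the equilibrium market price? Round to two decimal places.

Each firm earns π_i = (204 - 4Q)q_i - 92q_i.
Setting ∂π_i/∂q_i = 0 with rivals' quantities fixed: 112 - 8q_i - 4q_j = 0.
With identical firms every q_j equals q_i, so q_j = q_i and 112 = 12q_i, giving q_i = 28/3.
Total output Q = 56/3, so price P = 204 - 4·(56/3) = 388/3.

129.33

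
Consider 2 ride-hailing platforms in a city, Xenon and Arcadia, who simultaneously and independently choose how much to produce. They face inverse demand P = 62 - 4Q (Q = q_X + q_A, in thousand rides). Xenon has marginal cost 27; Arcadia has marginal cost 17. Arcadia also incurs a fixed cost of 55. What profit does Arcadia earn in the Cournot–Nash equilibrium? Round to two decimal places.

Xenon's profit: π_X = (62 - 4Q)q_X - (27q_X). Setting ∂π_X/∂q_X = 0: 35 - 8q_X - 4(q_A) = 0.
Arcadia's profit: π_A = (62 - 4Q)q_A - (17q_A). Setting ∂π_A/∂q_A = 0: 45 - 8q_A - 4(q_X) = 0.
Best responses: q_X = (35 - 4q_A)/8, q_A = (45 - 4q_X)/8.
Substituting one into the other gives q_X = 25/12 and q_A = 55/12.
Price P = 62 - 4·(20/3) = 106/3.
Arcadia's profit: (106/3 - 17)·(55/12) - 55 = 1045/36.

29.03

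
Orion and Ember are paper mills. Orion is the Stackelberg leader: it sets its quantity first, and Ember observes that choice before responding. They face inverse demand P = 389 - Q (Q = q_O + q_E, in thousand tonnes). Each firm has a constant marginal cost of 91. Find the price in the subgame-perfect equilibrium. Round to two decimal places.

The follower Ember best-responds to any q_O: π_E = (389 - Q)q_E - 91q_E.
Follower FOC: 298 - q_O - 2q_E = 0, so q_E(q_O) = (298 - q_O)/2.
The leader anticipates this reaction. Substituting into P = 389 - Q gives P = 240 - (1/2)q_O, so π_O = (240 - (1/2)q_O)q_O - 91q_O.
Leader FOC: 149 - q_O = 0, so q_O = 149.
Then q_E = (298 - 149)/2 = 149/2.
Total output Q = 447/2, so price P = 389 - 447/2 = 331/2.

165.50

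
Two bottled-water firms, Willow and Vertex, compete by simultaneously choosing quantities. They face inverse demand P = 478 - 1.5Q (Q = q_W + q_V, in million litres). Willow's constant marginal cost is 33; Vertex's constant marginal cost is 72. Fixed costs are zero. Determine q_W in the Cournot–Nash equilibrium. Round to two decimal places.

107.56

Willow's profit: π_W = (478 - 1.5Q)q_W - (33q_W). Setting ∂π_W/∂q_W = 0: 445 - 3q_W - (3/2)(q_V) = 0.
Vertex's first-order condition: 406 - 3q_V - (3/2)(q_W) = 0.
Best responses: q_W = (445 - (3/2)q_V)/3, q_V = (406 - (3/2)q_W)/3.
Solving the pair: q_W = 968/9, q_V = 734/9.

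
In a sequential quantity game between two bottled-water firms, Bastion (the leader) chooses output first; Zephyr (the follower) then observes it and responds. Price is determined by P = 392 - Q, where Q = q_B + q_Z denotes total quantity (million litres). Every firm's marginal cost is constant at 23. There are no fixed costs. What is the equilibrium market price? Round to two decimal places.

115.25

The follower Zephyr best-responds to any q_B: π_Z = (392 - Q)q_Z - 23q_Z.
∂π_Z/∂q_Z = 369 - q_B - 2q_Z = 0 gives the reaction function q_Z = (369 - q_B)/2.
Bastion substitutes q_Z(q_B) into its own profit: π_B = q_B(392 - q_B - (369 - q_B)/2) - 23q_B = (415/2 - (1/2)q_B)q_B - 23q_B.
Leader FOC: 369/2 - q_B = 0, so q_B = 369/2.
Then q_Z = (369 - 369/2)/2 = 369/4.
Total output Q = 1107/4, so price P = 392 - 1107/4 = 461/4.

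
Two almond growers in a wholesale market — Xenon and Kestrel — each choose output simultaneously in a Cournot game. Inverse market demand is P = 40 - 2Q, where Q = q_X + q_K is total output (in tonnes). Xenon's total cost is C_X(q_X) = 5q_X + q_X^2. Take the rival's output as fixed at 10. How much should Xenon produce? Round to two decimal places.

2.50

With the rival's output fixed at 10, Xenon's profit is π_X = (40 - 2·10 - 2q_X)q_X - (5q_X + q_X²) = (20 - 2q_X)q_X - (5q_X + q_X²).
∂π_X/∂q_X = 15 - 6q_X = 0, so q_X = 5/2.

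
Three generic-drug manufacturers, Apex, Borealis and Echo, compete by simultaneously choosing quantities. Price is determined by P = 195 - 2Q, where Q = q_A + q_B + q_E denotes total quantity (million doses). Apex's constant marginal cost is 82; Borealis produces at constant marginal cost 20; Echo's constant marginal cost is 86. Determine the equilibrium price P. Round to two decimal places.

Apex's profit: π_A = (195 - 2Q)q_A - (82q_A). Setting ∂π_A/∂q_A = 0: 113 - 4q_A - 2(q_B + q_E) = 0.
Borealis's first-order condition: 175 - 4q_B - 2(q_A + q_E) = 0.
Echo's first-order condition: 109 - 4q_E - 2(q_A + q_B) = 0.
Adding the 3 conditions: 397 − 4Q − 4Q = 0, i.e. Q = 397/8.
Back-substituting: q_A = (113 − 397/4)/2 = 55/8, q_B = (175 − 397/4)/2 = 303/8, q_E = (109 − 397/4)/2 = 39/8.
Total output Q = 397/8, so price P = 195 - 2·(397/8) = 383/4.

95.75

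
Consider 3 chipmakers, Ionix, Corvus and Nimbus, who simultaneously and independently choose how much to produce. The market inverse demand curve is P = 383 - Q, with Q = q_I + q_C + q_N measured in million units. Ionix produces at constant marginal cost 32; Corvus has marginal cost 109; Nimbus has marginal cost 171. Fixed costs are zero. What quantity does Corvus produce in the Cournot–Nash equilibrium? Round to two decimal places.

64.75

Ionix's profit: π_I = (383 - Q)q_I - (32q_I). Setting ∂π_I/∂q_I = 0: 351 - 2q_I - (q_C + q_N) = 0.
Corvus's profit: π_C = (383 - Q)q_C - (109q_C). Setting ∂π_C/∂q_C = 0: 274 - 2q_C - (q_I + q_N) = 0.
Nimbus's profit: π_N = (383 - Q)q_N - (171q_N). Setting ∂π_N/∂q_N = 0: 212 - 2q_N - (q_I + q_C) = 0.
Adding the 3 first-order conditions: 837 − 4Q = 0, so Q = 837/4.
Back-substituting: q_I = (351 − 837/4) = 567/4, q_C = (274 − 837/4) = 259/4, q_N = (212 − 837/4) = 11/4.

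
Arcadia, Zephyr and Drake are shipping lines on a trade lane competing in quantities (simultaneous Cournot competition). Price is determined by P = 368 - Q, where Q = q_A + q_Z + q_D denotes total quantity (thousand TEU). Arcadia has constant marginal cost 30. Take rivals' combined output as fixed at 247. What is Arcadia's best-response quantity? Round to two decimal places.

With rivals' combined output fixed at 247, Arcadia's profit is π_A = (368 - 247 - q_A)q_A - (30q_A) = (121 - q_A)q_A - (30q_A).
∂π_A/∂q_A = 91 - 2q_A = 0, so q_A = 91/2.

45.50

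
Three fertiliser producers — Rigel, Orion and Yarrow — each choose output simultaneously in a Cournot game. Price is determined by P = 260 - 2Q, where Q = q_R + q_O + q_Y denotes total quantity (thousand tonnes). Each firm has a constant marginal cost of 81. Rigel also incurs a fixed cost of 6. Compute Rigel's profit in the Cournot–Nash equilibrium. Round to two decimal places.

A representative firm's profit is π_i = q_i(260 - 2Q) - 81q_i.
Setting ∂π_i/∂q_i = 0 with rivals' quantities fixed: 179 - 4q_i - 2·Σ_{j≠i} q_j = 0.
With identical firms every q_j equals q_i, so Σ_{j≠i} q_j = 2q_i and 179 = 8q_i, giving q_i = 179/8.
Price P = 260 - 2·(537/8) = 503/4.
Rigel's profit: (503/4 - 81)·(179/8) - 6 = 995.2813.

995.28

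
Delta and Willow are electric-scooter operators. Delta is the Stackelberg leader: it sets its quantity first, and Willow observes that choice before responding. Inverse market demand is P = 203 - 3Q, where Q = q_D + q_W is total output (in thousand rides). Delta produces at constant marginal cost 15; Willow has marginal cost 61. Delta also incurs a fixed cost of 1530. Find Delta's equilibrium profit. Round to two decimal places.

751.50

The follower Willow best-responds to any q_D: π_W = (203 - 3Q)q_W - 61q_W.
Follower FOC: 142 - 3q_D - 6q_W = 0, so q_W(q_D) = (142 - 3q_D)/6.
Delta substitutes q_W(q_D) into its own profit: π_D = q_D(203 - 3q_D - (142 - 3q_D)/2) - 15q_D = (132 - (3/2)q_D)q_D - 15q_D.
Maximising: ∂π_D/∂q_D = 117 - 3q_D = 0, giving q_D = 39.
Then q_W = (142 - 3·39)/6 = 25/6.
Price P = 203 - 3·(259/6) = 147/2.
Delta's profit: (147/2 - 15)·39 - 1530 = 1503/2.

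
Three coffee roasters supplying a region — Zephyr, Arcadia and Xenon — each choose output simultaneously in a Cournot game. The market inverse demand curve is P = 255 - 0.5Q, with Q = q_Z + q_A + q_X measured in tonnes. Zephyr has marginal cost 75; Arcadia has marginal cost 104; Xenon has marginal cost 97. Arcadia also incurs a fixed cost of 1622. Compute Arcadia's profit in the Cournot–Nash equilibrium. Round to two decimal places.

31.13

Zephyr's profit: π_Z = (255 - 0.5Q)q_Z - (75q_Z). Setting ∂π_Z/∂q_Z = 0: 180 - q_Z - (1/2)(q_A + q_X) = 0.
Arcadia's first-order condition: 151 - q_A - (1/2)(q_Z + q_X) = 0.
Xenon's first-order condition: 158 - q_X - (1/2)(q_Z + q_A) = 0.
Summing all 3 equations gives 489 − 2Q = 0, hence Q = 489/2.
Back-substituting: q_Z = (180 − 489/4)/(1/2) = 231/2, q_A = (151 − 489/4)/(1/2) = 115/2, q_X = (158 − 489/4)/(1/2) = 143/2.
Price P = 255 - (1/2)·(489/2) = 531/4.
Arcadia's profit: (531/4 - 104)·(115/2) - 1622 = 249/8.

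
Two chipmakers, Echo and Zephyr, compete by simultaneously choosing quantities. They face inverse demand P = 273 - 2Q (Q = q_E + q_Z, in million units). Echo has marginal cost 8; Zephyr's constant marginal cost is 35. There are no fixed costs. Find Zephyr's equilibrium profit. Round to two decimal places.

2473.39

Echo's profit: π_E = (273 - 2Q)q_E - (8q_E). Setting ∂π_E/∂q_E = 0: 265 - 4q_E - 2(q_Z) = 0.
Zephyr's profit: π_Z = (273 - 2Q)q_Z - (35q_Z). Setting ∂π_Z/∂q_Z = 0: 238 - 4q_Z - 2(q_E) = 0.
Best responses: q_E = (265 - 2q_Z)/4, q_Z = (238 - 2q_E)/4.
Solving the pair: q_E = 146/3, q_Z = 211/6.
Price P = 273 - 2·(503/6) = 316/3.
Zephyr's profit: (316/3 - 35)·(211/6) = 2473.3889.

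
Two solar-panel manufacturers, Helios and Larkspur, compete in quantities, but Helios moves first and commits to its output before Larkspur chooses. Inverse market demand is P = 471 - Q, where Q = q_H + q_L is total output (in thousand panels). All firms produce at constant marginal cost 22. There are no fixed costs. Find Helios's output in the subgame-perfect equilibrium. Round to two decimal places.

224.50

Solve by backward induction. Given q_H, the follower Larkspur maximises π_L = (471 - q_H - q_L)q_L - 22q_L.
∂π_L/∂q_L = 449 - q_H - 2q_L = 0 gives the reaction function q_L = (449 - q_H)/2.
The leader anticipates this reaction. Substituting into P = 471 - Q gives P = 493/2 - (1/2)q_H, so π_H = (493/2 - (1/2)q_H)q_H - 22q_H.
Maximising: ∂π_H/∂q_H = 449/2 - q_H = 0, giving q_H = 449/2.
Then q_L = (449 - 449/2)/2 = 449/4.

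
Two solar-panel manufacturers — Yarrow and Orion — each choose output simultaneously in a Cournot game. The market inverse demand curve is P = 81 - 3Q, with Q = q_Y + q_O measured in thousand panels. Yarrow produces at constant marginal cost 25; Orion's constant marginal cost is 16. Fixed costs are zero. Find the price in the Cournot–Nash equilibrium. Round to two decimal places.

40.67

Yarrow's profit: π_Y = (81 - 3Q)q_Y - (25q_Y). Setting ∂π_Y/∂q_Y = 0: 56 - 6q_Y - 3(q_O) = 0.
Orion's profit: π_O = (81 - 3Q)q_O - (16q_O). Setting ∂π_O/∂q_O = 0: 65 - 6q_O - 3(q_Y) = 0.
So q_Y = (56 - 3q_O)/6 and q_O = (65 - 3q_Y)/6.
Solving the pair: q_Y = 47/9, q_O = 74/9.
Total output Q = 121/9, so price P = 81 - 3·(121/9) = 122/3.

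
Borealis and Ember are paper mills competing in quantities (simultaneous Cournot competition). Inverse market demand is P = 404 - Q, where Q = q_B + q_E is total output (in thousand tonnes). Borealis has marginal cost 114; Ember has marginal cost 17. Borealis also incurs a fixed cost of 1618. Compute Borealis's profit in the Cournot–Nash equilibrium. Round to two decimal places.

Borealis's profit: π_B = (404 - Q)q_B - (114q_B). Setting ∂π_B/∂q_B = 0: 290 - 2q_B - (q_E) = 0.
Ember's first-order condition: 387 - 2q_E - (q_B) = 0.
Best responses: q_B = (290 - q_E)/2, q_E = (387 - q_B)/2.
Solving the pair: q_B = 193/3, q_E = 484/3.
Price P = 404 - 677/3 = 535/3.
Borealis's profit: (535/3 - 114)·(193/3) - 1618 = 2520.7778.

2520.78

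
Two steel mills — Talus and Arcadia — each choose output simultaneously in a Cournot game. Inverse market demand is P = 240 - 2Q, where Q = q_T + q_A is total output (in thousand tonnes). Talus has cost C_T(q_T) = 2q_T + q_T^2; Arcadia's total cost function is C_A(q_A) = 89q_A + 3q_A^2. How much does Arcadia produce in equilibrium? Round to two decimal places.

7.68

Talus's profit: π_T = (240 - 2Q)q_T - (2q_T + q_T²). Setting ∂π_T/∂q_T = 0: 238 - 6q_T - 2(q_A) = 0.
Arcadia's profit: π_A = (240 - 2Q)q_A - (89q_A + 3q_A²). Setting ∂π_A/∂q_A = 0: 151 - 10q_A - 2(q_T) = 0.
So q_T = (238 - 2q_A)/6 and q_A = (151 - 2q_T)/10.
Substituting one into the other gives q_T = 1039/28 and q_A = 215/28.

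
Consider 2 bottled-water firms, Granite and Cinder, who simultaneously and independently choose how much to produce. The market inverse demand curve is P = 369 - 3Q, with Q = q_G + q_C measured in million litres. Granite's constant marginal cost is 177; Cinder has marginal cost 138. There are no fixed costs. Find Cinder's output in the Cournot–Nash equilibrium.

30

Granite's profit: π_G = (369 - 3Q)q_G - (177q_G). Setting ∂π_G/∂q_G = 0: 192 - 6q_G - 3(q_C) = 0.
Cinder's profit: π_C = (369 - 3Q)q_C - (138q_C). Setting ∂π_C/∂q_C = 0: 231 - 6q_C - 3(q_G) = 0.
Rearranging gives the reaction functions q_G = (192 - 3q_C)/6 and q_C = (231 - 3q_G)/6.
Solving the pair: q_G = 17, q_C = 30.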